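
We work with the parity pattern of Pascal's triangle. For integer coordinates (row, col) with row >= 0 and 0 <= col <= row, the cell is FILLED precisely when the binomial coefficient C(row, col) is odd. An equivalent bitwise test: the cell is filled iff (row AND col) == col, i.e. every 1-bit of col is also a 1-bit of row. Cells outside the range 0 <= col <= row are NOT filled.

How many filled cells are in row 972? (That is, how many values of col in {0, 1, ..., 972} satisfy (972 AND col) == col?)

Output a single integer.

972 in binary = 1111001100
popcount(972) = number of 1-bits in 1111001100 = 6
A col c satisfies (972 AND c) == c iff every set bit of c is also set in 972; each of the 6 set bits of 972 can independently be on or off in c.
count = 2^6 = 64

Answer: 64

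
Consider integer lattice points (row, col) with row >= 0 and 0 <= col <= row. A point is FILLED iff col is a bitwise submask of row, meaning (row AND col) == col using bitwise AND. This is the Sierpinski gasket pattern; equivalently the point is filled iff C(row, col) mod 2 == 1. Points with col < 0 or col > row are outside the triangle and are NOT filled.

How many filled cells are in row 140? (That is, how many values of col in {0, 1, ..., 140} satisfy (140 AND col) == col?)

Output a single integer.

140 in binary = 10001100
popcount(140) = number of 1-bits in 10001100 = 3
A col c satisfies (140 AND c) == c iff every set bit of c is also set in 140; each of the 3 set bits of 140 can independently be on or off in c.
count = 2^3 = 8

Answer: 8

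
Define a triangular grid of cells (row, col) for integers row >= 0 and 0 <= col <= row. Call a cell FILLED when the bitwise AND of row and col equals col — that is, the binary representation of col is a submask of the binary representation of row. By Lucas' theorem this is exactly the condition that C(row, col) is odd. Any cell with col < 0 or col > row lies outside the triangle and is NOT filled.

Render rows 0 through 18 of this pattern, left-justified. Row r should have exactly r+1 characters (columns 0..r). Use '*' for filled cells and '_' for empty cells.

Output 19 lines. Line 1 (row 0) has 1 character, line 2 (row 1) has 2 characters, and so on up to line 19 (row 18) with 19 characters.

r0=0: *
r1=1: **
r2=10: *_*
r3=11: ****
r4=100: *___*
r5=101: **__**
r6=110: *_*_*_*
r7=111: ********
r8=1000: *_______*
r9=1001: **______**
r10=1010: *_*_____*_*
r11=1011: ****____****
r12=1100: *___*___*___*
r13=1101: **__**__**__**
r14=1110: *_*_*_*_*_*_*_*
r15=1111: ****************
r16=10000: *_______________*
r17=10001: **______________**
r18=10010: *_*_____________*_*

Answer: *
**
*_*
****
*___*
**__**
*_*_*_*
********
*_______*
**______**
*_*_____*_*
****____****
*___*___*___*
**__**__**__**
*_*_*_*_*_*_*_*
****************
*_______________*
**______________**
*_*_____________*_*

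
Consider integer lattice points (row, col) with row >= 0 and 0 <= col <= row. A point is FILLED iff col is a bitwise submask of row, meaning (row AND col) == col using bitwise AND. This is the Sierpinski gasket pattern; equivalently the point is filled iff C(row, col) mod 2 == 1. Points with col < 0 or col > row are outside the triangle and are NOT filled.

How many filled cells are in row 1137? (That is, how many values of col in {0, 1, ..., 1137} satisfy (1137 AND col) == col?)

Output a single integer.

Answer: 32

Derivation:
1137 in binary = 10001110001
popcount(1137) = number of 1-bits in 10001110001 = 5
A col c satisfies (1137 AND c) == c iff every set bit of c is also set in 1137; each of the 5 set bits of 1137 can independently be on or off in c.
count = 2^5 = 32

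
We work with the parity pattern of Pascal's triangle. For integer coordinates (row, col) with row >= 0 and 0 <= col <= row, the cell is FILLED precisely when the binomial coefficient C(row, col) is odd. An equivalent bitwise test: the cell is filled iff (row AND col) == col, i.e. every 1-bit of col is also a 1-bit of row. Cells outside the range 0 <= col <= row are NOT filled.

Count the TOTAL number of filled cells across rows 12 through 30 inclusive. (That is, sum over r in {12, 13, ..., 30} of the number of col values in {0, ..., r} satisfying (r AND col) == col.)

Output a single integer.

r12=1100 pc2: +4 =4
r13=1101 pc3: +8 =12
r14=1110 pc3: +8 =20
r15=1111 pc4: +16 =36
r16=10000 pc1: +2 =38
r17=10001 pc2: +4 =42
r18=10010 pc2: +4 =46
r19=10011 pc3: +8 =54
r20=10100 pc2: +4 =58
r21=10101 pc3: +8 =66
r22=10110 pc3: +8 =74
r23=10111 pc4: +16 =90
r24=11000 pc2: +4 =94
r25=11001 pc3: +8 =102
r26=11010 pc3: +8 =110
r27=11011 pc4: +16 =126
r28=11100 pc3: +8 =134
r29=11101 pc4: +16 =150
r30=11110 pc4: +16 =166

Answer: 166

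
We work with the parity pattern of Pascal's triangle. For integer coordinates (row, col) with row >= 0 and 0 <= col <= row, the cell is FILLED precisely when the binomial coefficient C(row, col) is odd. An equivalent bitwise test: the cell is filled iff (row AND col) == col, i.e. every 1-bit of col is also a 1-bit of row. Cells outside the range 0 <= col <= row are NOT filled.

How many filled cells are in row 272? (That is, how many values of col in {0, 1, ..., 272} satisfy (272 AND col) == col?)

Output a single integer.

272 in binary = 100010000
popcount(272) = number of 1-bits in 100010000 = 2
A col c satisfies (272 AND c) == c iff every set bit of c is also set in 272; each of the 2 set bits of 272 can independently be on or off in c.
count = 2^2 = 4

Answer: 4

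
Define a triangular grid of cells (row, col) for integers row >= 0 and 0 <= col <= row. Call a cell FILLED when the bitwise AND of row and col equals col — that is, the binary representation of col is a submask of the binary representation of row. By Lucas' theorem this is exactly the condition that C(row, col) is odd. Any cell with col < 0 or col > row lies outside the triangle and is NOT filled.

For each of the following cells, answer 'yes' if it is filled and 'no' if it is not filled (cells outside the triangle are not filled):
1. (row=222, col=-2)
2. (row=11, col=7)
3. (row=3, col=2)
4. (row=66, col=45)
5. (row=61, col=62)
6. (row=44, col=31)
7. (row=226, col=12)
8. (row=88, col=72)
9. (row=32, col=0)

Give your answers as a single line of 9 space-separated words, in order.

(222,-2): col outside [0, 222] -> not filled
(11,7): row=0b1011, col=0b111, row AND col = 0b11 = 3; 3 != 7 -> empty
(3,2): row=0b11, col=0b10, row AND col = 0b10 = 2; 2 == 2 -> filled
(66,45): row=0b1000010, col=0b101101, row AND col = 0b0 = 0; 0 != 45 -> empty
(61,62): col outside [0, 61] -> not filled
(44,31): row=0b101100, col=0b11111, row AND col = 0b1100 = 12; 12 != 31 -> empty
(226,12): row=0b11100010, col=0b1100, row AND col = 0b0 = 0; 0 != 12 -> empty
(88,72): row=0b1011000, col=0b1001000, row AND col = 0b1001000 = 72; 72 == 72 -> filled
(32,0): row=0b100000, col=0b0, row AND col = 0b0 = 0; 0 == 0 -> filled

Answer: no no yes no no no no yes yes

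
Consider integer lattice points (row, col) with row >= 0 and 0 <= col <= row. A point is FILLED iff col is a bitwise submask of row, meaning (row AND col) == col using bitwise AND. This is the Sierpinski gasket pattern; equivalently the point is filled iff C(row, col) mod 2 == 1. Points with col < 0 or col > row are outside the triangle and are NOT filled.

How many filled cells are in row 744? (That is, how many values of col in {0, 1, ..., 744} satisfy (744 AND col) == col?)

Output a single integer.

744 in binary = 1011101000
popcount(744) = number of 1-bits in 1011101000 = 5
A col c satisfies (744 AND c) == c iff every set bit of c is also set in 744; each of the 5 set bits of 744 can independently be on or off in c.
count = 2^5 = 32

Answer: 32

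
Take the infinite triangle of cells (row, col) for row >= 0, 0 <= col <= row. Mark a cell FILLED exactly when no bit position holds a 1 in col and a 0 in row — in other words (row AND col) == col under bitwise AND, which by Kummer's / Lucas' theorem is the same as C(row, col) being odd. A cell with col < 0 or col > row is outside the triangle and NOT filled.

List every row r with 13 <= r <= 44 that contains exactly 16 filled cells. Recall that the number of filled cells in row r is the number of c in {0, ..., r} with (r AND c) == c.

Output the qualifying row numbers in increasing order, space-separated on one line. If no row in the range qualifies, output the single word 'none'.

Row r has 2^popcount(r) filled cells, so we need popcount(r) = log2(16) = 4.
Scan r = 13..44 and keep those with exactly 4 one-bits:
r=13=1101 popcount=3 -> skip
r=14=1110 popcount=3 -> skip
r=15=1111 popcount=4 -> KEEP
r=16=10000 popcount=1 -> skip
r=17=10001 popcount=2 -> skip
r=18=10010 popcount=2 -> skip
r=19=10011 popcount=3 -> skip
r=20=10100 popcount=2 -> skip
r=21=10101 popcount=3 -> skip
r=22=10110 popcount=3 -> skip
r=23=10111 popcount=4 -> KEEP
r=24=11000 popcount=2 -> skip
r=25=11001 popcount=3 -> skip
r=26=11010 popcount=3 -> skip
r=27=11011 popcount=4 -> KEEP
r=28=11100 popcount=3 -> skip
r=29=11101 popcount=4 -> KEEP
r=30=11110 popcount=4 -> KEEP
r=31=11111 popcount=5 -> skip
r=32=100000 popcount=1 -> skip
r=33=100001 popcount=2 -> skip
r=34=100010 popcount=2 -> skip
r=35=100011 popcount=3 -> skip
r=36=100100 popcount=2 -> skip
r=37=100101 popcount=3 -> skip
r=38=100110 popcount=3 -> skip
r=39=100111 popcount=4 -> KEEP
r=40=101000 popcount=2 -> skip
r=41=101001 popcount=3 -> skip
r=42=101010 popcount=3 -> skip
r=43=101011 popcount=4 -> KEEP
r=44=101100 popcount=3 -> skip
Kept rows: 15 23 27 29 30 39 43

Answer: 15 23 27 29 30 39 43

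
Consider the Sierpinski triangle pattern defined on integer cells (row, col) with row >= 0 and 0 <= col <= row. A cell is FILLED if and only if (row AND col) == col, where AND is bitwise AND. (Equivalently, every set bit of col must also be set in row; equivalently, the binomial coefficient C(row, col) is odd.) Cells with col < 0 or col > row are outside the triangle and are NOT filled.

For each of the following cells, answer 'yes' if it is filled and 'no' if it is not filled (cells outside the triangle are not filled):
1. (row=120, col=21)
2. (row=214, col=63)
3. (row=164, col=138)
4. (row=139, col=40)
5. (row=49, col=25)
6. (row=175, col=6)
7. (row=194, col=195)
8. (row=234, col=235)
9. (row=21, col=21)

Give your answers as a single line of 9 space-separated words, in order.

(120,21): row=0b1111000, col=0b10101, row AND col = 0b10000 = 16; 16 != 21 -> empty
(214,63): row=0b11010110, col=0b111111, row AND col = 0b10110 = 22; 22 != 63 -> empty
(164,138): row=0b10100100, col=0b10001010, row AND col = 0b10000000 = 128; 128 != 138 -> empty
(139,40): row=0b10001011, col=0b101000, row AND col = 0b1000 = 8; 8 != 40 -> empty
(49,25): row=0b110001, col=0b11001, row AND col = 0b10001 = 17; 17 != 25 -> empty
(175,6): row=0b10101111, col=0b110, row AND col = 0b110 = 6; 6 == 6 -> filled
(194,195): col outside [0, 194] -> not filled
(234,235): col outside [0, 234] -> not filled
(21,21): row=0b10101, col=0b10101, row AND col = 0b10101 = 21; 21 == 21 -> filled

Answer: no no no no no yes no no yes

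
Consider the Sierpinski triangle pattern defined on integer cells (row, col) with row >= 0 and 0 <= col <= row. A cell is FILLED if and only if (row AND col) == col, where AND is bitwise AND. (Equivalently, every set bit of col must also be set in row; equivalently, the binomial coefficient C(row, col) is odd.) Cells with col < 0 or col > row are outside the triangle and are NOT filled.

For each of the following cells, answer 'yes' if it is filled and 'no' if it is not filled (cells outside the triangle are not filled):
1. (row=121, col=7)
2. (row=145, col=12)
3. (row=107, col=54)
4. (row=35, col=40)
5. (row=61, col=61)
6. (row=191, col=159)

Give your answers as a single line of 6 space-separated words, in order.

(121,7): row=0b1111001, col=0b111, row AND col = 0b1 = 1; 1 != 7 -> empty
(145,12): row=0b10010001, col=0b1100, row AND col = 0b0 = 0; 0 != 12 -> empty
(107,54): row=0b1101011, col=0b110110, row AND col = 0b100010 = 34; 34 != 54 -> empty
(35,40): col outside [0, 35] -> not filled
(61,61): row=0b111101, col=0b111101, row AND col = 0b111101 = 61; 61 == 61 -> filled
(191,159): row=0b10111111, col=0b10011111, row AND col = 0b10011111 = 159; 159 == 159 -> filled

Answer: no no no no yes yes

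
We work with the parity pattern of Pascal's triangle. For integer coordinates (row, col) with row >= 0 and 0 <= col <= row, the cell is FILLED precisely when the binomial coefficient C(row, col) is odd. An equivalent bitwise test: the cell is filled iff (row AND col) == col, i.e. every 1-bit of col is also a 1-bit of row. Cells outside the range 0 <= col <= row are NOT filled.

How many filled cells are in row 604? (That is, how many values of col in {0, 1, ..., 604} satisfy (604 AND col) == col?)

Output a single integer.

604 in binary = 1001011100
popcount(604) = number of 1-bits in 1001011100 = 5
A col c satisfies (604 AND c) == c iff every set bit of c is also set in 604; each of the 5 set bits of 604 can independently be on or off in c.
count = 2^5 = 32

Answer: 32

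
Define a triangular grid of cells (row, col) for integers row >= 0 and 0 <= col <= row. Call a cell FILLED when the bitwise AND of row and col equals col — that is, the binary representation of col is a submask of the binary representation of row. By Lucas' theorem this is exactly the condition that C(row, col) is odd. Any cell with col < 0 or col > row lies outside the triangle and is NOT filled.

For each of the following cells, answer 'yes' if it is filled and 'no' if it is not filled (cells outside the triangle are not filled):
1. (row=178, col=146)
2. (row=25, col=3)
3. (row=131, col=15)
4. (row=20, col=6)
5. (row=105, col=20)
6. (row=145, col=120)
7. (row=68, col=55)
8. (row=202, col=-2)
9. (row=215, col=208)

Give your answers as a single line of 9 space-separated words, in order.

(178,146): row=0b10110010, col=0b10010010, row AND col = 0b10010010 = 146; 146 == 146 -> filled
(25,3): row=0b11001, col=0b11, row AND col = 0b1 = 1; 1 != 3 -> empty
(131,15): row=0b10000011, col=0b1111, row AND col = 0b11 = 3; 3 != 15 -> empty
(20,6): row=0b10100, col=0b110, row AND col = 0b100 = 4; 4 != 6 -> empty
(105,20): row=0b1101001, col=0b10100, row AND col = 0b0 = 0; 0 != 20 -> empty
(145,120): row=0b10010001, col=0b1111000, row AND col = 0b10000 = 16; 16 != 120 -> empty
(68,55): row=0b1000100, col=0b110111, row AND col = 0b100 = 4; 4 != 55 -> empty
(202,-2): col outside [0, 202] -> not filled
(215,208): row=0b11010111, col=0b11010000, row AND col = 0b11010000 = 208; 208 == 208 -> filled

Answer: yes no no no no no no no yes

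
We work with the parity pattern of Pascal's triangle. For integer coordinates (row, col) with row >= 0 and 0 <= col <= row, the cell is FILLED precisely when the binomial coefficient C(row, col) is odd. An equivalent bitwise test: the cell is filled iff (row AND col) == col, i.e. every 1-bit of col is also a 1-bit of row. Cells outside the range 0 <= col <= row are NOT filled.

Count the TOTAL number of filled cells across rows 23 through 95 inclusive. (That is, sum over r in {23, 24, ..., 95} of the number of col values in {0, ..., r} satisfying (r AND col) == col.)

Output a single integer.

Answer: 1096

Derivation:
r23=10111 pc4: +16 =16
r24=11000 pc2: +4 =20
r25=11001 pc3: +8 =28
r26=11010 pc3: +8 =36
r27=11011 pc4: +16 =52
r28=11100 pc3: +8 =60
r29=11101 pc4: +16 =76
r30=11110 pc4: +16 =92
r31=11111 pc5: +32 =124
r32=100000 pc1: +2 =126
r33=100001 pc2: +4 =130
r34=100010 pc2: +4 =134
r35=100011 pc3: +8 =142
r36=100100 pc2: +4 =146
r37=100101 pc3: +8 =154
r38=100110 pc3: +8 =162
r39=100111 pc4: +16 =178
r40=101000 pc2: +4 =182
r41=101001 pc3: +8 =190
r42=101010 pc3: +8 =198
r43=101011 pc4: +16 =214
r44=101100 pc3: +8 =222
r45=101101 pc4: +16 =238
r46=101110 pc4: +16 =254
r47=101111 pc5: +32 =286
r48=110000 pc2: +4 =290
r49=110001 pc3: +8 =298
r50=110010 pc3: +8 =306
r51=110011 pc4: +16 =322
r52=110100 pc3: +8 =330
r53=110101 pc4: +16 =346
r54=110110 pc4: +16 =362
r55=110111 pc5: +32 =394
r56=111000 pc3: +8 =402
r57=111001 pc4: +16 =418
r58=111010 pc4: +16 =434
r59=111011 pc5: +32 =466
r60=111100 pc4: +16 =482
r61=111101 pc5: +32 =514
r62=111110 pc5: +32 =546
r63=111111 pc6: +64 =610
r64=1000000 pc1: +2 =612
r65=1000001 pc2: +4 =616
r66=1000010 pc2: +4 =620
r67=1000011 pc3: +8 =628
r68=1000100 pc2: +4 =632
r69=1000101 pc3: +8 =640
r70=1000110 pc3: +8 =648
r71=1000111 pc4: +16 =664
r72=1001000 pc2: +4 =668
r73=1001001 pc3: +8 =676
r74=1001010 pc3: +8 =684
r75=1001011 pc4: +16 =700
r76=1001100 pc3: +8 =708
r77=1001101 pc4: +16 =724
r78=1001110 pc4: +16 =740
r79=1001111 pc5: +32 =772
r80=1010000 pc2: +4 =776
r81=1010001 pc3: +8 =784
r82=1010010 pc3: +8 =792
r83=1010011 pc4: +16 =808
r84=1010100 pc3: +8 =816
r85=1010101 pc4: +16 =832
r86=1010110 pc4: +16 =848
r87=1010111 pc5: +32 =880
r88=1011000 pc3: +8 =888
r89=1011001 pc4: +16 =904
r90=1011010 pc4: +16 =920
r91=1011011 pc5: +32 =952
r92=1011100 pc4: +16 =968
r93=1011101 pc5: +32 =1000
r94=1011110 pc5: +32 =1032
r95=1011111 pc6: +64 =1096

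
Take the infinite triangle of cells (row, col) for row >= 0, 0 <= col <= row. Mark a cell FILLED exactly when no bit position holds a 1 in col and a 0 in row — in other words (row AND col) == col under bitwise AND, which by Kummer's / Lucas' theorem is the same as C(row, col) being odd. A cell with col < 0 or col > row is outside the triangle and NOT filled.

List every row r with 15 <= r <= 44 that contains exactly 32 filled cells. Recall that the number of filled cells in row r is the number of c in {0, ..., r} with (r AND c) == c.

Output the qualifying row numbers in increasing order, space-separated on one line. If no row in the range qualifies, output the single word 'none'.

Answer: 31

Derivation:
Row r has 2^popcount(r) filled cells, so we need popcount(r) = log2(32) = 5.
Scan r = 15..44 and keep those with exactly 5 one-bits:
r=15=1111 popcount=4 -> skip
r=16=10000 popcount=1 -> skip
r=17=10001 popcount=2 -> skip
r=18=10010 popcount=2 -> skip
r=19=10011 popcount=3 -> skip
r=20=10100 popcount=2 -> skip
r=21=10101 popcount=3 -> skip
r=22=10110 popcount=3 -> skip
r=23=10111 popcount=4 -> skip
r=24=11000 popcount=2 -> skip
r=25=11001 popcount=3 -> skip
r=26=11010 popcount=3 -> skip
r=27=11011 popcount=4 -> skip
r=28=11100 popcount=3 -> skip
r=29=11101 popcount=4 -> skip
r=30=11110 popcount=4 -> skip
r=31=11111 popcount=5 -> KEEP
r=32=100000 popcount=1 -> skip
r=33=100001 popcount=2 -> skip
r=34=100010 popcount=2 -> skip
r=35=100011 popcount=3 -> skip
r=36=100100 popcount=2 -> skip
r=37=100101 popcount=3 -> skip
r=38=100110 popcount=3 -> skip
r=39=100111 popcount=4 -> skip
r=40=101000 popcount=2 -> skip
r=41=101001 popcount=3 -> skip
r=42=101010 popcount=3 -> skip
r=43=101011 popcount=4 -> skip
r=44=101100 popcount=3 -> skip
Kept rows: 31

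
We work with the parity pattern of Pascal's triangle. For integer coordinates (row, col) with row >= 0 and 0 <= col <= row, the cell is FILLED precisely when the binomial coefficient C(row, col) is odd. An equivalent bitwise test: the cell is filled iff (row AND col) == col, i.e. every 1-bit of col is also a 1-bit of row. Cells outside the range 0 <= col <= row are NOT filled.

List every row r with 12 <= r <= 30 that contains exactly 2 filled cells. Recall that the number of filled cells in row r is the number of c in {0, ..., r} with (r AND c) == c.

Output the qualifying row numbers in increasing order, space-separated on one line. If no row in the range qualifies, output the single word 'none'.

Answer: 16

Derivation:
Row r has 2^popcount(r) filled cells, so we need popcount(r) = log2(2) = 1.
Scan r = 12..30 and keep those with exactly 1 one-bits:
r=12=1100 popcount=2 -> skip
r=13=1101 popcount=3 -> skip
r=14=1110 popcount=3 -> skip
r=15=1111 popcount=4 -> skip
r=16=10000 popcount=1 -> KEEP
r=17=10001 popcount=2 -> skip
r=18=10010 popcount=2 -> skip
r=19=10011 popcount=3 -> skip
r=20=10100 popcount=2 -> skip
r=21=10101 popcount=3 -> skip
r=22=10110 popcount=3 -> skip
r=23=10111 popcount=4 -> skip
r=24=11000 popcount=2 -> skip
r=25=11001 popcount=3 -> skip
r=26=11010 popcount=3 -> skip
r=27=11011 popcount=4 -> skip
r=28=11100 popcount=3 -> skip
r=29=11101 popcount=4 -> skip
r=30=11110 popcount=4 -> skip
Kept rows: 16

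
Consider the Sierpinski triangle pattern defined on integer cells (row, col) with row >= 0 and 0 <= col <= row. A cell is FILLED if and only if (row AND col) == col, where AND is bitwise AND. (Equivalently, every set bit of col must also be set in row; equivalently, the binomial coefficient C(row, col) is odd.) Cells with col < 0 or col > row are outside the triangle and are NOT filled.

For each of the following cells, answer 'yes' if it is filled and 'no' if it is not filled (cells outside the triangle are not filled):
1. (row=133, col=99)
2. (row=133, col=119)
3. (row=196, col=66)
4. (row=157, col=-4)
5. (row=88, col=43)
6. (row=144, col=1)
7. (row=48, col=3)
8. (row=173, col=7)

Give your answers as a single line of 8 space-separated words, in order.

(133,99): row=0b10000101, col=0b1100011, row AND col = 0b1 = 1; 1 != 99 -> empty
(133,119): row=0b10000101, col=0b1110111, row AND col = 0b101 = 5; 5 != 119 -> empty
(196,66): row=0b11000100, col=0b1000010, row AND col = 0b1000000 = 64; 64 != 66 -> empty
(157,-4): col outside [0, 157] -> not filled
(88,43): row=0b1011000, col=0b101011, row AND col = 0b1000 = 8; 8 != 43 -> empty
(144,1): row=0b10010000, col=0b1, row AND col = 0b0 = 0; 0 != 1 -> empty
(48,3): row=0b110000, col=0b11, row AND col = 0b0 = 0; 0 != 3 -> empty
(173,7): row=0b10101101, col=0b111, row AND col = 0b101 = 5; 5 != 7 -> empty

Answer: no no no no no no no no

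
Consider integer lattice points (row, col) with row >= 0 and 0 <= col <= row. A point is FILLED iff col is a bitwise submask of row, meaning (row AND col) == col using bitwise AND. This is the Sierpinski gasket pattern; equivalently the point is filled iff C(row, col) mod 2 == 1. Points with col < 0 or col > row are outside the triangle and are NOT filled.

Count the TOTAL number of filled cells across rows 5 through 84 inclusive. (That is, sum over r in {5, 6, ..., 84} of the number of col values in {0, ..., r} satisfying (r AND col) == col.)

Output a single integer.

r5=101 pc2: +4 =4
r6=110 pc2: +4 =8
r7=111 pc3: +8 =16
r8=1000 pc1: +2 =18
r9=1001 pc2: +4 =22
r10=1010 pc2: +4 =26
r11=1011 pc3: +8 =34
r12=1100 pc2: +4 =38
r13=1101 pc3: +8 =46
r14=1110 pc3: +8 =54
r15=1111 pc4: +16 =70
r16=10000 pc1: +2 =72
r17=10001 pc2: +4 =76
r18=10010 pc2: +4 =80
r19=10011 pc3: +8 =88
r20=10100 pc2: +4 =92
r21=10101 pc3: +8 =100
r22=10110 pc3: +8 =108
r23=10111 pc4: +16 =124
r24=11000 pc2: +4 =128
r25=11001 pc3: +8 =136
r26=11010 pc3: +8 =144
r27=11011 pc4: +16 =160
r28=11100 pc3: +8 =168
r29=11101 pc4: +16 =184
r30=11110 pc4: +16 =200
r31=11111 pc5: +32 =232
r32=100000 pc1: +2 =234
r33=100001 pc2: +4 =238
r34=100010 pc2: +4 =242
r35=100011 pc3: +8 =250
r36=100100 pc2: +4 =254
r37=100101 pc3: +8 =262
r38=100110 pc3: +8 =270
r39=100111 pc4: +16 =286
r40=101000 pc2: +4 =290
r41=101001 pc3: +8 =298
r42=101010 pc3: +8 =306
r43=101011 pc4: +16 =322
r44=101100 pc3: +8 =330
r45=101101 pc4: +16 =346
r46=101110 pc4: +16 =362
r47=101111 pc5: +32 =394
r48=110000 pc2: +4 =398
r49=110001 pc3: +8 =406
r50=110010 pc3: +8 =414
r51=110011 pc4: +16 =430
r52=110100 pc3: +8 =438
r53=110101 pc4: +16 =454
r54=110110 pc4: +16 =470
r55=110111 pc5: +32 =502
r56=111000 pc3: +8 =510
r57=111001 pc4: +16 =526
r58=111010 pc4: +16 =542
r59=111011 pc5: +32 =574
r60=111100 pc4: +16 =590
r61=111101 pc5: +32 =622
r62=111110 pc5: +32 =654
r63=111111 pc6: +64 =718
r64=1000000 pc1: +2 =720
r65=1000001 pc2: +4 =724
r66=1000010 pc2: +4 =728
r67=1000011 pc3: +8 =736
r68=1000100 pc2: +4 =740
r69=1000101 pc3: +8 =748
r70=1000110 pc3: +8 =756
r71=1000111 pc4: +16 =772
r72=1001000 pc2: +4 =776
r73=1001001 pc3: +8 =784
r74=1001010 pc3: +8 =792
r75=1001011 pc4: +16 =808
r76=1001100 pc3: +8 =816
r77=1001101 pc4: +16 =832
r78=1001110 pc4: +16 =848
r79=1001111 pc5: +32 =880
r80=1010000 pc2: +4 =884
r81=1010001 pc3: +8 =892
r82=1010010 pc3: +8 =900
r83=1010011 pc4: +16 =916
r84=1010100 pc3: +8 =924

Answer: 924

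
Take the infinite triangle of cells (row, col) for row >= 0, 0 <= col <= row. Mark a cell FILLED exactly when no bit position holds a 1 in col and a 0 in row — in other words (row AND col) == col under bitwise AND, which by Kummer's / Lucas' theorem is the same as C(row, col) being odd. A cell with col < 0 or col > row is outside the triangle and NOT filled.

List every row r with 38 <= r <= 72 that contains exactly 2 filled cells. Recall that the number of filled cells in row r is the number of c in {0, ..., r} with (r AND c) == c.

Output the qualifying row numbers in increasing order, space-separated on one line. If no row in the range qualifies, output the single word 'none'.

Row r has 2^popcount(r) filled cells, so we need popcount(r) = log2(2) = 1.
Scan r = 38..72 and keep those with exactly 1 one-bits:
r=38=100110 popcount=3 -> skip
r=39=100111 popcount=4 -> skip
r=40=101000 popcount=2 -> skip
r=41=101001 popcount=3 -> skip
r=42=101010 popcount=3 -> skip
r=43=101011 popcount=4 -> skip
r=44=101100 popcount=3 -> skip
r=45=101101 popcount=4 -> skip
r=46=101110 popcount=4 -> skip
r=47=101111 popcount=5 -> skip
r=48=110000 popcount=2 -> skip
r=49=110001 popcount=3 -> skip
r=50=110010 popcount=3 -> skip
r=51=110011 popcount=4 -> skip
r=52=110100 popcount=3 -> skip
r=53=110101 popcount=4 -> skip
r=54=110110 popcount=4 -> skip
r=55=110111 popcount=5 -> skip
r=56=111000 popcount=3 -> skip
r=57=111001 popcount=4 -> skip
r=58=111010 popcount=4 -> skip
r=59=111011 popcount=5 -> skip
r=60=111100 popcount=4 -> skip
r=61=111101 popcount=5 -> skip
r=62=111110 popcount=5 -> skip
r=63=111111 popcount=6 -> skip
r=64=1000000 popcount=1 -> KEEP
r=65=1000001 popcount=2 -> skip
r=66=1000010 popcount=2 -> skip
r=67=1000011 popcount=3 -> skip
r=68=1000100 popcount=2 -> skip
r=69=1000101 popcount=3 -> skip
r=70=1000110 popcount=3 -> skip
r=71=1000111 popcount=4 -> skip
r=72=1001000 popcount=2 -> skip
Kept rows: 64

Answer: 64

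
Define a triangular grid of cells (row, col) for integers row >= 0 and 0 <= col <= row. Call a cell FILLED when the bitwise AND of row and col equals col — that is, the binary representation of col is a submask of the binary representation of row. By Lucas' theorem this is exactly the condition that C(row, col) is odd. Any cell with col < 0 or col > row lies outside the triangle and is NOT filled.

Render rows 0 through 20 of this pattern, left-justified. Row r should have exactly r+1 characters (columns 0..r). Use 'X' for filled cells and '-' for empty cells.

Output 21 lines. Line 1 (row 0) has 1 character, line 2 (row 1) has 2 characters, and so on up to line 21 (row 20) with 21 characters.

Answer: X
XX
X-X
XXXX
X---X
XX--XX
X-X-X-X
XXXXXXXX
X-------X
XX------XX
X-X-----X-X
XXXX----XXXX
X---X---X---X
XX--XX--XX--XX
X-X-X-X-X-X-X-X
XXXXXXXXXXXXXXXX
X---------------X
XX--------------XX
X-X-------------X-X
XXXX------------XXXX
X---X-----------X---X

Derivation:
r0=0: X
r1=1: XX
r2=10: X-X
r3=11: XXXX
r4=100: X---X
r5=101: XX--XX
r6=110: X-X-X-X
r7=111: XXXXXXXX
r8=1000: X-------X
r9=1001: XX------XX
r10=1010: X-X-----X-X
r11=1011: XXXX----XXXX
r12=1100: X---X---X---X
r13=1101: XX--XX--XX--XX
r14=1110: X-X-X-X-X-X-X-X
r15=1111: XXXXXXXXXXXXXXXX
r16=10000: X---------------X
r17=10001: XX--------------XX
r18=10010: X-X-------------X-X
r19=10011: XXXX------------XXXX
r20=10100: X---X-----------X---X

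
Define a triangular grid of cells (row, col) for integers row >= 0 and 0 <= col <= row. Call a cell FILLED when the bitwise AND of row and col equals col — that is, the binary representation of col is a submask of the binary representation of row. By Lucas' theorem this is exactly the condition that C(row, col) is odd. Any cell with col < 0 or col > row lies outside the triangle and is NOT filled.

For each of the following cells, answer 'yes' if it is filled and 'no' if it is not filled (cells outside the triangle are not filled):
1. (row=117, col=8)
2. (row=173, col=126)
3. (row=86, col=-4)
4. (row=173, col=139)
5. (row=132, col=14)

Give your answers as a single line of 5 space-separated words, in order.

(117,8): row=0b1110101, col=0b1000, row AND col = 0b0 = 0; 0 != 8 -> empty
(173,126): row=0b10101101, col=0b1111110, row AND col = 0b101100 = 44; 44 != 126 -> empty
(86,-4): col outside [0, 86] -> not filled
(173,139): row=0b10101101, col=0b10001011, row AND col = 0b10001001 = 137; 137 != 139 -> empty
(132,14): row=0b10000100, col=0b1110, row AND col = 0b100 = 4; 4 != 14 -> empty

Answer: no no no no no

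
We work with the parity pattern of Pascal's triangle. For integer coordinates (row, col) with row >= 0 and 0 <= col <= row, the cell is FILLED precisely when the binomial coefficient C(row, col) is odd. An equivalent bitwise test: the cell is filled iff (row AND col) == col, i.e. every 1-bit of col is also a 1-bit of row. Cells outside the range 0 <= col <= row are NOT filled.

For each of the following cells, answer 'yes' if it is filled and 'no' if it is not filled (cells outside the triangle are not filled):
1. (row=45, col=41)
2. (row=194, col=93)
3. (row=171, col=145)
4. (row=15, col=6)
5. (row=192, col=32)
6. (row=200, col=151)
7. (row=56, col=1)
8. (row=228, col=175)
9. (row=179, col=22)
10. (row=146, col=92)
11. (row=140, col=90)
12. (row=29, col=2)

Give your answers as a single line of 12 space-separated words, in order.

Answer: yes no no yes no no no no no no no no

Derivation:
(45,41): row=0b101101, col=0b101001, row AND col = 0b101001 = 41; 41 == 41 -> filled
(194,93): row=0b11000010, col=0b1011101, row AND col = 0b1000000 = 64; 64 != 93 -> empty
(171,145): row=0b10101011, col=0b10010001, row AND col = 0b10000001 = 129; 129 != 145 -> empty
(15,6): row=0b1111, col=0b110, row AND col = 0b110 = 6; 6 == 6 -> filled
(192,32): row=0b11000000, col=0b100000, row AND col = 0b0 = 0; 0 != 32 -> empty
(200,151): row=0b11001000, col=0b10010111, row AND col = 0b10000000 = 128; 128 != 151 -> empty
(56,1): row=0b111000, col=0b1, row AND col = 0b0 = 0; 0 != 1 -> empty
(228,175): row=0b11100100, col=0b10101111, row AND col = 0b10100100 = 164; 164 != 175 -> empty
(179,22): row=0b10110011, col=0b10110, row AND col = 0b10010 = 18; 18 != 22 -> empty
(146,92): row=0b10010010, col=0b1011100, row AND col = 0b10000 = 16; 16 != 92 -> empty
(140,90): row=0b10001100, col=0b1011010, row AND col = 0b1000 = 8; 8 != 90 -> empty
(29,2): row=0b11101, col=0b10, row AND col = 0b0 = 0; 0 != 2 -> empty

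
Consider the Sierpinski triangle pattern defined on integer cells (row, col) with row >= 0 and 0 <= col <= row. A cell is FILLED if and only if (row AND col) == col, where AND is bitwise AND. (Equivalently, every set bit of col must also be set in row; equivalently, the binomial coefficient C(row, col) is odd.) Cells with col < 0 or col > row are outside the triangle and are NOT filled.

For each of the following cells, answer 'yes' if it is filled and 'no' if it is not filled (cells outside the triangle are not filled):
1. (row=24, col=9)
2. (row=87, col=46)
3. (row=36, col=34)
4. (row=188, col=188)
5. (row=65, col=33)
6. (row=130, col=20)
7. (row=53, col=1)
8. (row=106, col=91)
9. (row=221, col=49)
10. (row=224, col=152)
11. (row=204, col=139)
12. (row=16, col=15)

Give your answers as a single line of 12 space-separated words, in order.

Answer: no no no yes no no yes no no no no no

Derivation:
(24,9): row=0b11000, col=0b1001, row AND col = 0b1000 = 8; 8 != 9 -> empty
(87,46): row=0b1010111, col=0b101110, row AND col = 0b110 = 6; 6 != 46 -> empty
(36,34): row=0b100100, col=0b100010, row AND col = 0b100000 = 32; 32 != 34 -> empty
(188,188): row=0b10111100, col=0b10111100, row AND col = 0b10111100 = 188; 188 == 188 -> filled
(65,33): row=0b1000001, col=0b100001, row AND col = 0b1 = 1; 1 != 33 -> empty
(130,20): row=0b10000010, col=0b10100, row AND col = 0b0 = 0; 0 != 20 -> empty
(53,1): row=0b110101, col=0b1, row AND col = 0b1 = 1; 1 == 1 -> filled
(106,91): row=0b1101010, col=0b1011011, row AND col = 0b1001010 = 74; 74 != 91 -> empty
(221,49): row=0b11011101, col=0b110001, row AND col = 0b10001 = 17; 17 != 49 -> empty
(224,152): row=0b11100000, col=0b10011000, row AND col = 0b10000000 = 128; 128 != 152 -> empty
(204,139): row=0b11001100, col=0b10001011, row AND col = 0b10001000 = 136; 136 != 139 -> empty
(16,15): row=0b10000, col=0b1111, row AND col = 0b0 = 0; 0 != 15 -> empty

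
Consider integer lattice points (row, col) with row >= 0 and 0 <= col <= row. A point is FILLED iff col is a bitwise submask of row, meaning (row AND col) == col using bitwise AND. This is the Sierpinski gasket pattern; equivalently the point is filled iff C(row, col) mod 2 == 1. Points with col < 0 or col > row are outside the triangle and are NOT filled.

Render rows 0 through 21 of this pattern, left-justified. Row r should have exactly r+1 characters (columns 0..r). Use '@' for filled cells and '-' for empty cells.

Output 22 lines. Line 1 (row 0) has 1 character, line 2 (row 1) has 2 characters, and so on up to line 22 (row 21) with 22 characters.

r0=0: @
r1=1: @@
r2=10: @-@
r3=11: @@@@
r4=100: @---@
r5=101: @@--@@
r6=110: @-@-@-@
r7=111: @@@@@@@@
r8=1000: @-------@
r9=1001: @@------@@
r10=1010: @-@-----@-@
r11=1011: @@@@----@@@@
r12=1100: @---@---@---@
r13=1101: @@--@@--@@--@@
r14=1110: @-@-@-@-@-@-@-@
r15=1111: @@@@@@@@@@@@@@@@
r16=10000: @---------------@
r17=10001: @@--------------@@
r18=10010: @-@-------------@-@
r19=10011: @@@@------------@@@@
r20=10100: @---@-----------@---@
r21=10101: @@--@@----------@@--@@

Answer: @
@@
@-@
@@@@
@---@
@@--@@
@-@-@-@
@@@@@@@@
@-------@
@@------@@
@-@-----@-@
@@@@----@@@@
@---@---@---@
@@--@@--@@--@@
@-@-@-@-@-@-@-@
@@@@@@@@@@@@@@@@
@---------------@
@@--------------@@
@-@-------------@-@
@@@@------------@@@@
@---@-----------@---@
@@--@@----------@@--@@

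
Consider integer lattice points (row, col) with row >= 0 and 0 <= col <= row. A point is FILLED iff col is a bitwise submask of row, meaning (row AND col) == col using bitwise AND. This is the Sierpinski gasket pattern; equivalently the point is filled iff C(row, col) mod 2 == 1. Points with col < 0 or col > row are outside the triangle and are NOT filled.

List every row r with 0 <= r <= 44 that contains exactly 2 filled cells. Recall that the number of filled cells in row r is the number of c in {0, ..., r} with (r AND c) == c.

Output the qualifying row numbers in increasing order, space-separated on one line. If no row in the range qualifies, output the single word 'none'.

Answer: 1 2 4 8 16 32

Derivation:
Row r has 2^popcount(r) filled cells, so we need popcount(r) = log2(2) = 1.
Scan r = 0..44 and keep those with exactly 1 one-bits:
r=0=0 popcount=0 -> skip
r=1=1 popcount=1 -> KEEP
r=2=10 popcount=1 -> KEEP
r=3=11 popcount=2 -> skip
r=4=100 popcount=1 -> KEEP
r=5=101 popcount=2 -> skip
r=6=110 popcount=2 -> skip
r=7=111 popcount=3 -> skip
r=8=1000 popcount=1 -> KEEP
r=9=1001 popcount=2 -> skip
r=10=1010 popcount=2 -> skip
r=11=1011 popcount=3 -> skip
r=12=1100 popcount=2 -> skip
r=13=1101 popcount=3 -> skip
r=14=1110 popcount=3 -> skip
r=15=1111 popcount=4 -> skip
r=16=10000 popcount=1 -> KEEP
r=17=10001 popcount=2 -> skip
r=18=10010 popcount=2 -> skip
r=19=10011 popcount=3 -> skip
r=20=10100 popcount=2 -> skip
r=21=10101 popcount=3 -> skip
r=22=10110 popcount=3 -> skip
r=23=10111 popcount=4 -> skip
r=24=11000 popcount=2 -> skip
r=25=11001 popcount=3 -> skip
r=26=11010 popcount=3 -> skip
r=27=11011 popcount=4 -> skip
r=28=11100 popcount=3 -> skip
r=29=11101 popcount=4 -> skip
r=30=11110 popcount=4 -> skip
r=31=11111 popcount=5 -> skip
r=32=100000 popcount=1 -> KEEP
r=33=100001 popcount=2 -> skip
r=34=100010 popcount=2 -> skip
r=35=100011 popcount=3 -> skip
r=36=100100 popcount=2 -> skip
r=37=100101 popcount=3 -> skip
r=38=100110 popcount=3 -> skip
r=39=100111 popcount=4 -> skip
r=40=101000 popcount=2 -> skip
r=41=101001 popcount=3 -> skip
r=42=101010 popcount=3 -> skip
r=43=101011 popcount=4 -> skip
r=44=101100 popcount=3 -> skip
Kept rows: 1 2 4 8 16 32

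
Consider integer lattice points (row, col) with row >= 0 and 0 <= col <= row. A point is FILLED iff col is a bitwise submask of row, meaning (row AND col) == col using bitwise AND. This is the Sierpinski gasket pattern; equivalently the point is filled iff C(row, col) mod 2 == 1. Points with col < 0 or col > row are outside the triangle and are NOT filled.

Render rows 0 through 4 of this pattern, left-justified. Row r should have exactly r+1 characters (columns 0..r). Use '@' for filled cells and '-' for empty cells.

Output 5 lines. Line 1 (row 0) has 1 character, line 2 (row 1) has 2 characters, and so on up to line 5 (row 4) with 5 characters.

r0=0: @
r1=1: @@
r2=10: @-@
r3=11: @@@@
r4=100: @---@

Answer: @
@@
@-@
@@@@
@---@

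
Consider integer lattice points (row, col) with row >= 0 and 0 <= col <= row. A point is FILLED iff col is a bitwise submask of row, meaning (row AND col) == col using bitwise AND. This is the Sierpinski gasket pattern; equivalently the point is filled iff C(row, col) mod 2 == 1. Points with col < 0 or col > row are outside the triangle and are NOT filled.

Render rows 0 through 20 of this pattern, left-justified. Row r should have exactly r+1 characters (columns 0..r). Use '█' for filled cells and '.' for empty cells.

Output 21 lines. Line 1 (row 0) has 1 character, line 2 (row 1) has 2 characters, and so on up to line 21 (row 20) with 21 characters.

r0=0: █
r1=1: ██
r2=10: █.█
r3=11: ████
r4=100: █...█
r5=101: ██..██
r6=110: █.█.█.█
r7=111: ████████
r8=1000: █.......█
r9=1001: ██......██
r10=1010: █.█.....█.█
r11=1011: ████....████
r12=1100: █...█...█...█
r13=1101: ██..██..██..██
r14=1110: █.█.█.█.█.█.█.█
r15=1111: ████████████████
r16=10000: █...............█
r17=10001: ██..............██
r18=10010: █.█.............█.█
r19=10011: ████............████
r20=10100: █...█...........█...█

Answer: █
██
█.█
████
█...█
██..██
█.█.█.█
████████
█.......█
██......██
█.█.....█.█
████....████
█...█...█...█
██..██..██..██
█.█.█.█.█.█.█.█
████████████████
█...............█
██..............██
█.█.............█.█
████............████
█...█...........█...█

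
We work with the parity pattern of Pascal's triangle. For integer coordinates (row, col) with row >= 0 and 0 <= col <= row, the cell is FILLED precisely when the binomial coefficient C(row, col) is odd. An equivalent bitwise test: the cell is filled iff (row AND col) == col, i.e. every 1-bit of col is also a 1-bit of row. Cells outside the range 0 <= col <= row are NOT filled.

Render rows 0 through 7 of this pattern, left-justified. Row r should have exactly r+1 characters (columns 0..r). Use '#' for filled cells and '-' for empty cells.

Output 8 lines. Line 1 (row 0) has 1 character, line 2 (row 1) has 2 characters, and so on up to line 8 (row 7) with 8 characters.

Answer: #
##
#-#
####
#---#
##--##
#-#-#-#
########

Derivation:
r0=0: #
r1=1: ##
r2=10: #-#
r3=11: ####
r4=100: #---#
r5=101: ##--##
r6=110: #-#-#-#
r7=111: ########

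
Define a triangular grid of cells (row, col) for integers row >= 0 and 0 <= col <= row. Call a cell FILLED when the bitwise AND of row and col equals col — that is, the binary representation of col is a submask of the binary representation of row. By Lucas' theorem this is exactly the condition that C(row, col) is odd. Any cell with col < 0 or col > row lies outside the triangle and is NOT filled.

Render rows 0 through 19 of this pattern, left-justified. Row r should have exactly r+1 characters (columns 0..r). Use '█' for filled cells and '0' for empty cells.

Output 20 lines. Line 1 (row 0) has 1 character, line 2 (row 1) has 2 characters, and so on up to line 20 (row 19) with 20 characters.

Answer: █
██
█0█
████
█000█
██00██
█0█0█0█
████████
█0000000█
██000000██
█0█00000█0█
████0000████
█000█000█000█
██00██00██00██
█0█0█0█0█0█0█0█
████████████████
█000000000000000█
██00000000000000██
█0█0000000000000█0█
████000000000000████

Derivation:
r0=0: █
r1=1: ██
r2=10: █0█
r3=11: ████
r4=100: █000█
r5=101: ██00██
r6=110: █0█0█0█
r7=111: ████████
r8=1000: █0000000█
r9=1001: ██000000██
r10=1010: █0█00000█0█
r11=1011: ████0000████
r12=1100: █000█000█000█
r13=1101: ██00██00██00██
r14=1110: █0█0█0█0█0█0█0█
r15=1111: ████████████████
r16=10000: █000000000000000█
r17=10001: ██00000000000000██
r18=10010: █0█0000000000000█0█
r19=10011: ████000000000000████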